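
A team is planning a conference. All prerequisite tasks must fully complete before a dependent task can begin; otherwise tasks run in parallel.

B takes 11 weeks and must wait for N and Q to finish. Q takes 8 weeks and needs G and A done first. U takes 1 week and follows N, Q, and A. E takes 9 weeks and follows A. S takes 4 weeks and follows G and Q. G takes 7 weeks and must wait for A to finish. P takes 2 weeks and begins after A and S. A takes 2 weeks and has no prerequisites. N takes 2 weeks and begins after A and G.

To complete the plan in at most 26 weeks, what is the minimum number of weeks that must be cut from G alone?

2

Current finish: 28 weeks; target: 26.
G is on every critical path, so each week cut from G cuts the finish by one (this holds down to a finish of 22).
Need 28 − 26 = 2 weeks off G → G becomes 5 weeks, finish becomes 26.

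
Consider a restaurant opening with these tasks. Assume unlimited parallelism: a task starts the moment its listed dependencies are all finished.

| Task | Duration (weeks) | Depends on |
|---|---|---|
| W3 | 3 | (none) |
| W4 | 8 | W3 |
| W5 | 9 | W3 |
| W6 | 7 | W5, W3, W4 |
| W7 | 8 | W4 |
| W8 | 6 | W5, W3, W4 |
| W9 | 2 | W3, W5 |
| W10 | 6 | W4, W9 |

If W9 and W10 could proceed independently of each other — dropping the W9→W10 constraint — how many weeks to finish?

19

Original critical path: W3→W5→W9→W10 = 3+9+2+6 = 20 ⇒ 20 weeks.
Without W9→W10, W10's earliest start moves from 14 to 11.
The longest chain is now W3→W4→W7 = 3+8+8 = 19, so the plan takes 19 weeks.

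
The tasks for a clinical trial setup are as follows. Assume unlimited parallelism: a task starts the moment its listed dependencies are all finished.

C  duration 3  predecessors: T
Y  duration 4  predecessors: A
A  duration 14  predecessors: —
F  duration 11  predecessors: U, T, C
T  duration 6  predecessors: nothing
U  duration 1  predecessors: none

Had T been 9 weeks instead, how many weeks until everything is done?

23

Baseline: T→C→F = 6+3+11 = 20 → 20 weeks.
T lies on that path, so at 9 weeks the path becomes 23 weeks.
No other chain overtakes it, so the finish is 23 weeks.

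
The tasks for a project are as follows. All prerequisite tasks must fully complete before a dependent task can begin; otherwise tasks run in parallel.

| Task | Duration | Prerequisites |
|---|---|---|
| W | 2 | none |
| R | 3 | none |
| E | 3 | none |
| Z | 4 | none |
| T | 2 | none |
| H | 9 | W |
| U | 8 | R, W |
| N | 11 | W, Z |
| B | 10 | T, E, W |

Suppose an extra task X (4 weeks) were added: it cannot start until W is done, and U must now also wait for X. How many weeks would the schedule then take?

15

Originally the schedule takes 15 weeks.
With X inserted, U now waits for max(R, W, X).
New critical path: Z→N = 4+11 = 15 ⇒ 15 weeks.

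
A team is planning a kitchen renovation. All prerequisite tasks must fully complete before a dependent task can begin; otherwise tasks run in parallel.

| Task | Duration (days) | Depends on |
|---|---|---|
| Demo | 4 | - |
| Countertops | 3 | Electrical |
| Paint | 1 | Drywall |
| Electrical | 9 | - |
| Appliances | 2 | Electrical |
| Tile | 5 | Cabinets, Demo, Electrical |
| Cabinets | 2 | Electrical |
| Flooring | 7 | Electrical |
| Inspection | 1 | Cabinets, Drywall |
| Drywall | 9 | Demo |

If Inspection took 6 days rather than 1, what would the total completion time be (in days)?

Baseline: Electrical→Flooring = 9+7 = 16 → 16 days.
Inspection is off the critical path — its longest chain is 14 days, giving 2 of slack.
New critical path: Demo→Drywall→Inspection = 4+9+6 = 19 ⇒ 19 days.

19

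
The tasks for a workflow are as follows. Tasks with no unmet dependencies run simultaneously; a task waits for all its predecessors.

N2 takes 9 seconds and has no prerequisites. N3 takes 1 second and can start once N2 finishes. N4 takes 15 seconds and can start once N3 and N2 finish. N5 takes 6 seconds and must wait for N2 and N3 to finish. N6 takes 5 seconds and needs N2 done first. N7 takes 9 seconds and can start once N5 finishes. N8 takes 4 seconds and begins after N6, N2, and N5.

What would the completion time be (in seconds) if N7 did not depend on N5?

25

Original critical path: N2→N3→N4 = 9+1+15 = 25 ⇒ 25 seconds.
Without N5→N7, N7's earliest start moves from 16 to 0.
After: N2→N3→N4 = 9+1+15 = 25 → 25 seconds.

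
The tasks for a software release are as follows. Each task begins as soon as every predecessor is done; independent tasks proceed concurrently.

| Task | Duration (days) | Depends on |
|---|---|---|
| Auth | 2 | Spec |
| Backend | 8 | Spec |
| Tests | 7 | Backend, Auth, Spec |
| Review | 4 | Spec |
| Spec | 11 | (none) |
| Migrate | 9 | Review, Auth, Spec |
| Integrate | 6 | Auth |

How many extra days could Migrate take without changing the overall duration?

Critical path: Spec→Backend→Tests = 11+8+7 = 26, so the finish is 26 days.
The longest chain containing Migrate totals 24 days.
Slack of Migrate = 17 − 15 = 2 days.

2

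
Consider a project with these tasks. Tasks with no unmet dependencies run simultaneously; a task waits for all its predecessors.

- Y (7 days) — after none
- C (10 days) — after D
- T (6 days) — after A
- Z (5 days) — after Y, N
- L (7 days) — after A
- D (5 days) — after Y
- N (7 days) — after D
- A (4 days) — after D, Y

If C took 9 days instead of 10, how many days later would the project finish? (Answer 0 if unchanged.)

Baseline: Y→D→N→Z = 7+5+7+5 = 24 → 24 days.
C has 2 days of float (longest path through it is 22).
That remains the longest chain; total 24 days.
Change in finish: 24 − 24 = +0 days.

0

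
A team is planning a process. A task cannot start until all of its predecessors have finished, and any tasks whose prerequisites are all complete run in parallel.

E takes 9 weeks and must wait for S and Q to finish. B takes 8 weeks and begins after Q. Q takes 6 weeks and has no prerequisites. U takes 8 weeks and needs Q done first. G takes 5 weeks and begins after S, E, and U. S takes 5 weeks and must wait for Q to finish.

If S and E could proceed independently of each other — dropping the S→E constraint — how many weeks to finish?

Original critical path: Q→S→E→G = 6+5+9+5 = 25 ⇒ 25 weeks.
Without S→E, E's earliest start moves from 11 to 6.
The longest chain is now Q→E→G = 6+9+5 = 20, so the job takes 20 weeks.

20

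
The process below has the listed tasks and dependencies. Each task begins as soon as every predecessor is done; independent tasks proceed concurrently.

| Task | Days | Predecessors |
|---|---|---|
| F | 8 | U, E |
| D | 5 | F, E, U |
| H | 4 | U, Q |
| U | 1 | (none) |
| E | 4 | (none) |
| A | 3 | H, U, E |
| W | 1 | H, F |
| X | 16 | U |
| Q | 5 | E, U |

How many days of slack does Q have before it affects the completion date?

U→X = 1+16 = 17 sets the makespan at 17 days.
The longest chain containing Q totals 16 days.
Float = 17 − 16 = 1.

1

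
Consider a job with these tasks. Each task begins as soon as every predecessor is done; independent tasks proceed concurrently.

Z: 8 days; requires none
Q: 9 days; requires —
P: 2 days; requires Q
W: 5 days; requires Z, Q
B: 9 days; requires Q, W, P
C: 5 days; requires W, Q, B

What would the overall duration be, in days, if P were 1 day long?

Baseline: Q→W→B→C = 9+5+9+5 = 28 → 28 days.
P has 3 days of float (longest path through it is 25).
That remains the longest chain; total 28 days.

28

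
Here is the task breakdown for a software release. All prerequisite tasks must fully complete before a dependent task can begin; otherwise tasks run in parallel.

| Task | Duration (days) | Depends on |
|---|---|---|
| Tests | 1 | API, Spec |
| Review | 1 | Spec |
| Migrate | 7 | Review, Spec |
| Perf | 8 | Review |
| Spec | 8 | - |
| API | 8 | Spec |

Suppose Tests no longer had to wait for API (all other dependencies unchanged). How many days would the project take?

17

With the dependency in place, Spec→API→Tests = 8+8+1 = 17 sets the finish at 17 days.
Without API→Tests, Tests's earliest start moves from 16 to 8.
New critical path: Spec→Review→Perf = 8+1+8 = 17 ⇒ 17 days.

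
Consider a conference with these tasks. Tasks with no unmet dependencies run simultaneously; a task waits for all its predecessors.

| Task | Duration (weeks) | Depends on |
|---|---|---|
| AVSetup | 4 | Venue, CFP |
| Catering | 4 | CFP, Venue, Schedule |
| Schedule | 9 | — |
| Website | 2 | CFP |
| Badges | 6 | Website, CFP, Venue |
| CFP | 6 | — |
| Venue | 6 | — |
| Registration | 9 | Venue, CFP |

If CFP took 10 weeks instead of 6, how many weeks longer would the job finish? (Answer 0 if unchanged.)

As given, the longest chain is CFP→Registration = 6+9 = 15, so the finish is 15 weeks.
Since CFP is critical, the +4 change carries straight to that chain (now 19 weeks).
No other chain overtakes it, so the finish is 19 weeks.
Change in finish: 19 − 15 = +4 weeks.

4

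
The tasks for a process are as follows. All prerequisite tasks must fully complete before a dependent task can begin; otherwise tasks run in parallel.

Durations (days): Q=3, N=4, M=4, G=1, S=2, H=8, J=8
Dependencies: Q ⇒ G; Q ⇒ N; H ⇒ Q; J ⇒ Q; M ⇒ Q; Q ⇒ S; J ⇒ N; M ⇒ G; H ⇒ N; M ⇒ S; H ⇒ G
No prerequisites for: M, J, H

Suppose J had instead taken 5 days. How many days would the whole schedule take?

Baseline: J→Q→N = 8+3+4 = 15 → 15 days.
J is on the critical path; changing it to 5 makes that path 12 days.
New critical path: H→Q→N = 8+3+4 = 15 ⇒ 15 days.

15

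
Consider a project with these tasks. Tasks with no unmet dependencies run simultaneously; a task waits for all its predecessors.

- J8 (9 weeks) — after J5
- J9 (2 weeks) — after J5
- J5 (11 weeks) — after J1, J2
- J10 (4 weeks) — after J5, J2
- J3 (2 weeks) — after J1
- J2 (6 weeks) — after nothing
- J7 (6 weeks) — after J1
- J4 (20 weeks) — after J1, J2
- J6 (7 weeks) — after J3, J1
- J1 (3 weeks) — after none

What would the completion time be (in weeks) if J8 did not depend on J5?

26

Original critical path: J2→J4 = 6+20 = 26 ⇒ 26 weeks.
Without J5→J8, J8's earliest start moves from 17 to 0.
The longest chain is now J2→J4 = 6+20 = 26, so the plan takes 26 weeks.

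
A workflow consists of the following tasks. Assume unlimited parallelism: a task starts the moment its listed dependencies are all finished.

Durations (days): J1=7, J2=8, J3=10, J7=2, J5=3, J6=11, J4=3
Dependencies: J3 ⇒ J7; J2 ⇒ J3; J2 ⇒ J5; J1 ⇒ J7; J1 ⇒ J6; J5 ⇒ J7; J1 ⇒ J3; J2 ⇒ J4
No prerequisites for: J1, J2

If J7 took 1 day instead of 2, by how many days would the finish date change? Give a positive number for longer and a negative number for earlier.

-1

Critical path before the change: J2→J3→J7 = 8+10+2 = 20 giving 20 days.
Since J7 is critical, the -1 change carries straight to that chain (now 19 days).
The critical path is still J2→J3→J7; finish is now 19 days.
Change in finish: 19 − 20 = -1 days.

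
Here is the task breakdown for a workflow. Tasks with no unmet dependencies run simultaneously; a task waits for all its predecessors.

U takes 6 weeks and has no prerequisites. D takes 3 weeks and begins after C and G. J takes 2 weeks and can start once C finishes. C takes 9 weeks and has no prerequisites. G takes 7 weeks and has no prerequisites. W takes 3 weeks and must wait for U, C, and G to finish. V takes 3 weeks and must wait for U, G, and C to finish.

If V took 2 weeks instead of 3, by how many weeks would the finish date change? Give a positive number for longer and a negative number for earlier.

Baseline: C→V = 9+3 = 12 → 12 weeks.
Since V is critical, the -1 change carries straight to that chain (now 11 weeks).
New critical path: C→W = 9+3 = 12 ⇒ 12 weeks.
Change in finish: 12 − 12 = +0 weeks.

0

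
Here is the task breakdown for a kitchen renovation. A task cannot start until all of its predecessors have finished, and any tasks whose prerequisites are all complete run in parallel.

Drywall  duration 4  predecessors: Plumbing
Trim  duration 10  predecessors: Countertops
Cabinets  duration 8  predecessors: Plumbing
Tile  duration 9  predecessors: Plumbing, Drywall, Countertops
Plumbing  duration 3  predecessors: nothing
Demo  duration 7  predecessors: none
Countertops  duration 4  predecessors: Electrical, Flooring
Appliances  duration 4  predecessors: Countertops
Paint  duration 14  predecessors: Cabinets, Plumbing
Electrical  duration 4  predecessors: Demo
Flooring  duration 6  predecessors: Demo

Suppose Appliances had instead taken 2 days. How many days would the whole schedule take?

The binding path is Demo→Flooring→Countertops→Trim = 7+6+4+10 = 27; finish at 27 days.
The longest path through Appliances is only 21 days, so Appliances has float 6.
No other chain overtakes it, so the finish is 27 days.

27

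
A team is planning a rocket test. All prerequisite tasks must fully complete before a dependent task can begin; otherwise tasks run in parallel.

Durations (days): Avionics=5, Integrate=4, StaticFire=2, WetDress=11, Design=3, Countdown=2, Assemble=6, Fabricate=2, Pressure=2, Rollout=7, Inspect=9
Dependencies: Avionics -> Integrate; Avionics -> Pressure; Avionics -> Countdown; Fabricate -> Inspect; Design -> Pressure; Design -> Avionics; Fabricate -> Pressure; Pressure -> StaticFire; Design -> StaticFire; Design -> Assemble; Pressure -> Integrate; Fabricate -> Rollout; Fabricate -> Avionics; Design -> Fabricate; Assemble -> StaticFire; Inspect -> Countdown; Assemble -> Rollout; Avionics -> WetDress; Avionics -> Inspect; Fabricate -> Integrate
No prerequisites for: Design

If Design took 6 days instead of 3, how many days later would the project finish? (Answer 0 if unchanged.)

3

Actual critical path: Design→Fabricate→Avionics→WetDress = 3+2+5+11 = 21 ⇒ 21 days.
Since Design is critical, the +3 change carries straight to that chain (now 24 days).
The critical path is still Design→Fabricate→Avionics→WetDress; finish is now 24 days.
Change in finish: 24 − 21 = +3 days.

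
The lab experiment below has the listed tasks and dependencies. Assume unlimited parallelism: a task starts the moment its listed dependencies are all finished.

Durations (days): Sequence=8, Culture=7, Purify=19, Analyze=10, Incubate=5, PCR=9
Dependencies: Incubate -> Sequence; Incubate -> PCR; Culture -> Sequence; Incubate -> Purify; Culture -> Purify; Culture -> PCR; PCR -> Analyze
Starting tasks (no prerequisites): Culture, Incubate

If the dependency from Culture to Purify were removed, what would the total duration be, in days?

Original critical path: Culture→PCR→Analyze = 7+9+10 = 26 ⇒ 26 days.
Without Culture→Purify, Purify's earliest start moves from 7 to 5.
After: Culture→PCR→Analyze = 7+9+10 = 26 → 26 days.

26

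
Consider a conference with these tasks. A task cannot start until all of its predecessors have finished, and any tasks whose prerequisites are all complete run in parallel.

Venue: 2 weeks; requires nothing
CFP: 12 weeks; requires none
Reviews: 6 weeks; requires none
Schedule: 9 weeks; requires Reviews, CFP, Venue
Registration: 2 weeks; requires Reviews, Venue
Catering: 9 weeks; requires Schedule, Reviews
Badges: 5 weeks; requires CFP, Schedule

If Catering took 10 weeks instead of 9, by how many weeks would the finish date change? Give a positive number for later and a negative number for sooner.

1

As given, the longest chain is CFP→Schedule→Catering = 12+9+9 = 30, so the finish is 30 weeks.
Catering lies on that path, so at 10 weeks the path becomes 31 weeks.
That remains the longest chain; total 31 weeks.
Change in finish: 31 − 30 = +1 weeks.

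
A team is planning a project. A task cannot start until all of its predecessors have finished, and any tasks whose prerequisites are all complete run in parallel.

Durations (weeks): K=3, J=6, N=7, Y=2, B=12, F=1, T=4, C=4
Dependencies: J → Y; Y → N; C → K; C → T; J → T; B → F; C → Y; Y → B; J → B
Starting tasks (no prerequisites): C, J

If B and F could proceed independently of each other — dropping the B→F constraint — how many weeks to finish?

20

With the dependency in place, J→Y→B→F = 6+2+12+1 = 21 sets the finish at 21 weeks.
Without B→F, F's earliest start moves from 20 to 0.
The longest chain is now J→Y→B = 6+2+12 = 20, so the job takes 20 weeks.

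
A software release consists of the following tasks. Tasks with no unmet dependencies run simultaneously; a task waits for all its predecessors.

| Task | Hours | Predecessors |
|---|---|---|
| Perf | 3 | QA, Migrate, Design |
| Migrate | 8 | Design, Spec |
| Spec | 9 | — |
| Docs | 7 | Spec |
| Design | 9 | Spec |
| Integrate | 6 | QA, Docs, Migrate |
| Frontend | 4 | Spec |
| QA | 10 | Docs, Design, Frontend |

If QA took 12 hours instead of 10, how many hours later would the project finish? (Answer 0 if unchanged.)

Critical path before the change: Spec→Design→QA→Integrate = 9+9+10+6 = 34 giving 34 hours.
QA lies on that path, so at 12 hours the path becomes 36 hours.
The critical path is still Spec→Design→QA→Integrate; finish is now 36 hours.
Change in finish: 36 − 34 = +2 hours.

2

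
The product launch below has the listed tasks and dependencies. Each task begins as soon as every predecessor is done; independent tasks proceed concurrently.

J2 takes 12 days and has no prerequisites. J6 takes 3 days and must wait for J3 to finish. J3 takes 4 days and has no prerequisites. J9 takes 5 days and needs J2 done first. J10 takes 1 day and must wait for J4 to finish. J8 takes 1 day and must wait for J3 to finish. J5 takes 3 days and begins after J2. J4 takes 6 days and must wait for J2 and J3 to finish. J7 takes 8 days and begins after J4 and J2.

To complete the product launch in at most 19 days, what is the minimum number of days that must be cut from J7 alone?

Current finish: 26 days; target: 19.
J7 is on every critical path, so each day cut from J7 cuts the finish by one (this holds down to a finish of 19).
Need 26 − 19 = 7 days off J7 → J7 becomes 1 day, finish becomes 19.

7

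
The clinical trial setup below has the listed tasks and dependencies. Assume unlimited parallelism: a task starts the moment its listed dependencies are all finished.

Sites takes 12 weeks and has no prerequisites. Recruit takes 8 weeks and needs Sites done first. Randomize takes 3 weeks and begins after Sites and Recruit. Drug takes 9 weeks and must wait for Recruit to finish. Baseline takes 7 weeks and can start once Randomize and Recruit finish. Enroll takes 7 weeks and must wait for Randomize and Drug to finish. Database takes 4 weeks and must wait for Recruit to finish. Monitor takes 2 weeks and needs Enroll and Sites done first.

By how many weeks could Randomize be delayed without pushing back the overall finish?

6

Critical path: Sites→Recruit→Drug→Enroll→Monitor = 12+8+9+7+2 = 38, so the finish is 38 weeks.
Randomize finishes as early as 23 and must finish by 29.
Slack of Randomize = 26 − 20 = 6 weeks.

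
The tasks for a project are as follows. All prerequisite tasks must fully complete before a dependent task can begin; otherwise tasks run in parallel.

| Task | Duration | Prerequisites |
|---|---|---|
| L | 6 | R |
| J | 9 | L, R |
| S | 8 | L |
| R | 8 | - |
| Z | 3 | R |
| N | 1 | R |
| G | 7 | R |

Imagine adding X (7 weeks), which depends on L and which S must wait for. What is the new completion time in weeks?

29

Originally the job takes 23 weeks.
With X inserted, S now waits for max(L, X).
New critical path: R→L→X→S = 8+6+7+8 = 29 ⇒ 29 weeks.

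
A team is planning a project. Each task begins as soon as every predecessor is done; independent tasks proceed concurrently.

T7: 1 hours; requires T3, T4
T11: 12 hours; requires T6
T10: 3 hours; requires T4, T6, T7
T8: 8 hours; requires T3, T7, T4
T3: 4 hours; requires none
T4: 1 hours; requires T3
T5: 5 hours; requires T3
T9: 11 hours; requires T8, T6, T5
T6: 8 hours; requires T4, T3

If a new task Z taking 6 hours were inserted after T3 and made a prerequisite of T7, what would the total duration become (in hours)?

30

Originally the project takes 25 hours.
With Z inserted, T7 now waits for max(T3, T4, Z).
New critical path: T3→Z→T7→T8→T9 = 4+6+1+8+11 = 30 ⇒ 30 hours.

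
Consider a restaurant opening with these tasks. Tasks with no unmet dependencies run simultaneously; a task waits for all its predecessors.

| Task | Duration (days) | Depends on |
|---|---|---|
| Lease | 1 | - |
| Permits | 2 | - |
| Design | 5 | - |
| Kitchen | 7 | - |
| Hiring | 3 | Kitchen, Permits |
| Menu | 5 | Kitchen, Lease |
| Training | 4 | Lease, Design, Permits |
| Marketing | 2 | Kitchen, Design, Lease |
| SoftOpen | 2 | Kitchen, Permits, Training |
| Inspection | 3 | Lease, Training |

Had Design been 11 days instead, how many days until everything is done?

18

As given, the longest chain is Design→Training→Inspection = 5+4+3 = 12, so the finish is 12 days.
Design lies on that path, so at 11 days the path becomes 18 days.
That remains the longest chain; total 18 days.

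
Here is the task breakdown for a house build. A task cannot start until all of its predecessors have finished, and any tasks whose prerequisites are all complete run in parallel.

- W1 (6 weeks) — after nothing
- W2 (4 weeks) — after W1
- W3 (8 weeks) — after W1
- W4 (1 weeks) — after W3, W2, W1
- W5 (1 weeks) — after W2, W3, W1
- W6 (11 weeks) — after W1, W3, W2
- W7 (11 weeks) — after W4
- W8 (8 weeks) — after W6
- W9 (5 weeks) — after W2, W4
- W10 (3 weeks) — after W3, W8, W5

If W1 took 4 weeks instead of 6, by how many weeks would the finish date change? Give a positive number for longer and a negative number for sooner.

-2

Actual critical path: W1→W3→W6→W8→W10 = 6+8+11+8+3 = 36 ⇒ 36 weeks.
Since W1 is critical, the -2 change carries straight to that chain (now 34 weeks).
The critical path is still W1→W3→W6→W8→W10; finish is now 34 weeks.
Change in finish: 34 − 36 = -2 weeks.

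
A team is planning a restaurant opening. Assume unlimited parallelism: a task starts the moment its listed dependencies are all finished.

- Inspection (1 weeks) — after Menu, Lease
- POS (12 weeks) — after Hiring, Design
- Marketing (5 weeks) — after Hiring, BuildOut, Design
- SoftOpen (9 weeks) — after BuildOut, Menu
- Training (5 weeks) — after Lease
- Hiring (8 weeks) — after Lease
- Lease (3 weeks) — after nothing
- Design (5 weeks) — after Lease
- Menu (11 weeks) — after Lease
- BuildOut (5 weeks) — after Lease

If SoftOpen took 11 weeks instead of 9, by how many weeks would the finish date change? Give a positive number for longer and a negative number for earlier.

Actual critical path: Lease→Menu→SoftOpen = 3+11+9 = 23 ⇒ 23 weeks.
SoftOpen is on the critical path; changing it to 11 makes that path 25 weeks.
No other chain overtakes it, so the finish is 25 weeks.
Change in finish: 25 − 23 = +2 weeks.

2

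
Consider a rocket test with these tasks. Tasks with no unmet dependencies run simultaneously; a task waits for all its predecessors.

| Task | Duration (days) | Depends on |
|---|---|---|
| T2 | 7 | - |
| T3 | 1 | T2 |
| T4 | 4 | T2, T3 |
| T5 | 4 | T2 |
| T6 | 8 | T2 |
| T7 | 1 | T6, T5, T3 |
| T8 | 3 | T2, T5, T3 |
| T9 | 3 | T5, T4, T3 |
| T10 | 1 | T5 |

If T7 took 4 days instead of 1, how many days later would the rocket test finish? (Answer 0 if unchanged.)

3

As given, the longest chain is T2→T6→T7 = 7+8+1 = 16, so the finish is 16 days.
T7 lies on that path, so at 4 days the path becomes 19 days.
The critical path is still T2→T6→T7; finish is now 19 days.
Change in finish: 19 − 16 = +3 days.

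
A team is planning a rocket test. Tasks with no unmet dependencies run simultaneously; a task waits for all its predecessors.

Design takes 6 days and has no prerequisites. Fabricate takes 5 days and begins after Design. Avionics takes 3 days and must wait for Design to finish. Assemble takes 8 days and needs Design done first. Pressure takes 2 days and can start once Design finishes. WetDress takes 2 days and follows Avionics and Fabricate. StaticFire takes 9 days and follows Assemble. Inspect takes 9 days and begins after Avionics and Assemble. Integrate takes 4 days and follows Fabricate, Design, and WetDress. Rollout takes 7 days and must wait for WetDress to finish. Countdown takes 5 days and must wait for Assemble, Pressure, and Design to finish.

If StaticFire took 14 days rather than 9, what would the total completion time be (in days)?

28

The binding path is Design→Assemble→StaticFire = 6+8+9 = 23; finish at 23 days.
StaticFire lies on that path, so at 14 days the path becomes 28 days.
No other chain overtakes it, so the finish is 28 days.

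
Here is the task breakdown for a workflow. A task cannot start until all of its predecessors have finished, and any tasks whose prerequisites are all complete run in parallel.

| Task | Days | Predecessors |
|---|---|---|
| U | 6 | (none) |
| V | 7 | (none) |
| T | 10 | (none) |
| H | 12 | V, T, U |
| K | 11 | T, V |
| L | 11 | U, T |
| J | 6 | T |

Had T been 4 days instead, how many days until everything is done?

19

The binding path is T→H = 10+12 = 22; finish at 22 days.
T is on the critical path; changing it to 4 makes that path 16 days.
The binding chain switches to V→H = 7+12 = 19; finish 19 days.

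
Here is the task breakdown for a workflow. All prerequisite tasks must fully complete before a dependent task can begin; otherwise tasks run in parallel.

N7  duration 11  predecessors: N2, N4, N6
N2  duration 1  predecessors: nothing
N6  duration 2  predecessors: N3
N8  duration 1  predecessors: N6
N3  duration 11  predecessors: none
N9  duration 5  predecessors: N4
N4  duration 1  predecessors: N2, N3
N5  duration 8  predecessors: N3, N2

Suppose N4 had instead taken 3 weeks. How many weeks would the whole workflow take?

As given, the longest chain is N3→N6→N7 = 11+2+11 = 24, so the finish is 24 weeks.
The longest path through N4 is only 23 weeks, so N4 has float 1.
Now N3→N4→N7 = 11+3+11 = 25 is longest, so the finish becomes 25 weeks.

25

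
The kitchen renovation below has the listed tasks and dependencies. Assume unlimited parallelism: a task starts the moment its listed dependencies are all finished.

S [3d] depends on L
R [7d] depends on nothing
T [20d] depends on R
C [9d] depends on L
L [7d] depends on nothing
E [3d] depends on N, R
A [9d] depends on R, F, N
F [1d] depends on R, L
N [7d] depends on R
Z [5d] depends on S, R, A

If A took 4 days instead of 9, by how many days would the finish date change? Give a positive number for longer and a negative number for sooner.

Critical path before the change: R→N→A→Z = 7+7+9+5 = 28 giving 28 days.
A is on the critical path; changing it to 4 makes that path 23 days.
The binding chain switches to R→T = 7+20 = 27; finish 27 days.
Change in finish: 27 − 28 = -1 days.

-1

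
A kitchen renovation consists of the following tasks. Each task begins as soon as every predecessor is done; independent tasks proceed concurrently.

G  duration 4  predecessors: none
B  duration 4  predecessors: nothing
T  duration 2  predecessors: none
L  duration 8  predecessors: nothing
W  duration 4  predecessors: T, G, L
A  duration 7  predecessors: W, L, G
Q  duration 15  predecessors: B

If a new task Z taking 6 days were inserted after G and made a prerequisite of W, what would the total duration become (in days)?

21

Originally the job takes 19 days.
With Z inserted, W now waits for max(T, G, L, Z).
New critical path: G→Z→W→A = 4+6+4+7 = 21 ⇒ 21 days.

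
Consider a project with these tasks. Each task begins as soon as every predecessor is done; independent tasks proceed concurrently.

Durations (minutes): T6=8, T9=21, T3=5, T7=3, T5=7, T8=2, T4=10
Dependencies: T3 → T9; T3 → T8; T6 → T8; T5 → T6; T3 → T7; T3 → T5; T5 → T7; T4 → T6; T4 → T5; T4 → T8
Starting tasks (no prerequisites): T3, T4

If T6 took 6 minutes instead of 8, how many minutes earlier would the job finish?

As given, the longest chain is T4→T5→T6→T8 = 10+7+8+2 = 27, so the finish is 27 minutes.
T6 lies on that path, so at 6 minutes the path becomes 25 minutes.
Now T3→T9 = 5+21 = 26 is longest, so the finish becomes 26 minutes.
Change in finish: 26 − 27 = -1 minutes.

1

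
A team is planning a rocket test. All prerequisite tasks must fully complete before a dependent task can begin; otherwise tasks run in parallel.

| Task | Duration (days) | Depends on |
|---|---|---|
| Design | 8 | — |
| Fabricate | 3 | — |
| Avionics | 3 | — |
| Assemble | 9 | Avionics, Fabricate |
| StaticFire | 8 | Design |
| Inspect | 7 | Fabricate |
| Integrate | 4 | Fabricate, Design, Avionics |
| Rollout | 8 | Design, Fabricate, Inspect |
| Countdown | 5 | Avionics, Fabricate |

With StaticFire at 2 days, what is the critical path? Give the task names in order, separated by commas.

The binding path is Fabricate→Inspect→Rollout = 3+7+8 = 18; finish at 18 days.
StaticFire has 2 days of float (longest path through it is 16).
No other chain overtakes it, so the finish is 18 days.

Fabricate, Inspect, Rollout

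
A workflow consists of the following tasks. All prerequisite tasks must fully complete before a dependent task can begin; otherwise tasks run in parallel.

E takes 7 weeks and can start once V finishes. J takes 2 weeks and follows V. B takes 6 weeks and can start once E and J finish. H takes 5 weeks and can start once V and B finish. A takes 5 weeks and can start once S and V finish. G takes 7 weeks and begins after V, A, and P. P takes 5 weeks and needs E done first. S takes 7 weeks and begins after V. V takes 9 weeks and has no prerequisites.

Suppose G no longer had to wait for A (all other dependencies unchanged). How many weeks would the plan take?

28

With the dependency in place, V→S→A→G = 9+7+5+7 = 28 sets the finish at 28 weeks.
Dropping A→G doesn't change G's earliest start (21); another predecessor still binds.
New critical path: V→E→P→G = 9+7+5+7 = 28 ⇒ 28 weeks.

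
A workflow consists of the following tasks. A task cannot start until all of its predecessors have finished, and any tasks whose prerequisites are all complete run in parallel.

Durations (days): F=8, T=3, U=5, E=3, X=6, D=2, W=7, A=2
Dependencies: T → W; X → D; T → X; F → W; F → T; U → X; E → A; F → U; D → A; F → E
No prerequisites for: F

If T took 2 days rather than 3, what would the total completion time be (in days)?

23

The binding path is F→U→X→D→A = 8+5+6+2+2 = 23; finish at 23 days.
T is off the critical path — its longest chain is 21 days, giving 2 of slack.
The critical path is still F→U→X→D→A; finish is now 23 days.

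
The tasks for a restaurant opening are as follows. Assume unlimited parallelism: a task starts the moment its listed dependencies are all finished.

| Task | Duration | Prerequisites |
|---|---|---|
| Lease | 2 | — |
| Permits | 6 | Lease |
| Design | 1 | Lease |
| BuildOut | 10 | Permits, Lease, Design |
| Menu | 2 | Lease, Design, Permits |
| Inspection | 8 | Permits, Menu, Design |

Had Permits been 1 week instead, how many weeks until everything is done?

Baseline: Lease→Permits→BuildOut = 2+6+10 = 18 → 18 weeks.
Permits lies on that path, so at 1 week the path becomes 13 weeks.
The critical path is still Lease→Permits→BuildOut; finish is now 13 weeks.

13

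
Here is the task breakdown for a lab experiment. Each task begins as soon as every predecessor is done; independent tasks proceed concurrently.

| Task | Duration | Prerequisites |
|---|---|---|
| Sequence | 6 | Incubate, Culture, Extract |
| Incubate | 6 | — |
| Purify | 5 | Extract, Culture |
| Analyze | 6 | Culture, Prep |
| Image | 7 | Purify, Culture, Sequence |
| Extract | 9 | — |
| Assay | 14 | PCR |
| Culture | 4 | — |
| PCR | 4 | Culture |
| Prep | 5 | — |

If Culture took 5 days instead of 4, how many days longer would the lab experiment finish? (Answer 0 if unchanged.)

1

Critical path before the change: Culture→PCR→Assay = 4+4+14 = 22 giving 22 days.
Culture is on the critical path; changing it to 5 makes that path 23 days.
The critical path is still Culture→PCR→Assay; finish is now 23 days.
Change in finish: 23 − 22 = +1 days.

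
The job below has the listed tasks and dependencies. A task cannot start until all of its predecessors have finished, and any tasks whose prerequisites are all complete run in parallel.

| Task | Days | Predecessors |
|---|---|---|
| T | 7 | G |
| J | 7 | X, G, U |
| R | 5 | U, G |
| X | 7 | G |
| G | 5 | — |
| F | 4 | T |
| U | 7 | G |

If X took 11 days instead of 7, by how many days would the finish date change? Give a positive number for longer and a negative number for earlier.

Critical path before the change: G→X→J = 5+7+7 = 19 giving 19 days.
Since X is critical, the +4 change carries straight to that chain (now 23 days).
The critical path is still G→X→J; finish is now 23 days.
Change in finish: 23 − 19 = +4 days.

4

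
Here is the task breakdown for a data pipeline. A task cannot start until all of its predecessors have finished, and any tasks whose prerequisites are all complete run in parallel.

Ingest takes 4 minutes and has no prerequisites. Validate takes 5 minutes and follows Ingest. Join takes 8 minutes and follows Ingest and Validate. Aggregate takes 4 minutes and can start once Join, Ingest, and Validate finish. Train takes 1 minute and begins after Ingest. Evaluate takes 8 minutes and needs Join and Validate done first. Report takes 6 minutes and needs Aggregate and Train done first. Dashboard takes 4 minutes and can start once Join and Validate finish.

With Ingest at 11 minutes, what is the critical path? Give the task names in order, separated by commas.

Ingest, Validate, Join, Aggregate, Report

As given, the longest chain is Ingest→Validate→Join→Aggregate→Report = 4+5+8+4+6 = 27, so the finish is 27 minutes.
Ingest lies on that path, so at 11 minutes the path becomes 34 minutes.
That remains the longest chain; total 34 minutes.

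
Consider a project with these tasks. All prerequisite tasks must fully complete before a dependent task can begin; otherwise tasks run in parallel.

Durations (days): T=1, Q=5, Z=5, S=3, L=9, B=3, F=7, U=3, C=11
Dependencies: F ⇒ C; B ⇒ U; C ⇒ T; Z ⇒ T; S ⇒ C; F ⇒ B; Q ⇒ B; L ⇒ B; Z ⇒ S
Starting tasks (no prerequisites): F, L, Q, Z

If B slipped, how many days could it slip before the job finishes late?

Critical path: Z→S→C→T = 5+3+11+1 = 20, so the finish is 20 days.
B finishes as early as 12 and must finish by 17.
Slack of B = 14 − 9 = 5 days.

5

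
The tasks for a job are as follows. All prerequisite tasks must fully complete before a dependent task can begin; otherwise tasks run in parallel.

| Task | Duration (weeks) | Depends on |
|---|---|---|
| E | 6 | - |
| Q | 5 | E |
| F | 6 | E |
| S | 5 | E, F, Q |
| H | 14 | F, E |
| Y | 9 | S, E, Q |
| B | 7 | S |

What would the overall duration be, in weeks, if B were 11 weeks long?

28

Actual critical path: E→F→S→Y = 6+6+5+9 = 26 ⇒ 26 weeks.
The longest path through B is only 24 weeks, so B has float 2.
Now E→F→S→B = 6+6+5+11 = 28 is longest, so the finish becomes 28 weeks.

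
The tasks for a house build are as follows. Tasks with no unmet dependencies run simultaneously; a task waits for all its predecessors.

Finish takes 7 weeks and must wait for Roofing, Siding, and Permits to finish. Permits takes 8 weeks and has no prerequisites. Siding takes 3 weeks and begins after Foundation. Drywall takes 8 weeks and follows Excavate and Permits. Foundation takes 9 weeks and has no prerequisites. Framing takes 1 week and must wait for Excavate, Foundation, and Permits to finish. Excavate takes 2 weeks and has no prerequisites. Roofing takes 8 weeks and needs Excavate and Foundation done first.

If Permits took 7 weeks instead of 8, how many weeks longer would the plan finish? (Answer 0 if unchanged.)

0

Critical path before the change: Foundation→Roofing→Finish = 9+8+7 = 24 giving 24 weeks.
Permits has 8 weeks of float (longest path through it is 16).
The critical path is still Foundation→Roofing→Finish; finish is now 24 weeks.
Change in finish: 24 − 24 = +0 weeks.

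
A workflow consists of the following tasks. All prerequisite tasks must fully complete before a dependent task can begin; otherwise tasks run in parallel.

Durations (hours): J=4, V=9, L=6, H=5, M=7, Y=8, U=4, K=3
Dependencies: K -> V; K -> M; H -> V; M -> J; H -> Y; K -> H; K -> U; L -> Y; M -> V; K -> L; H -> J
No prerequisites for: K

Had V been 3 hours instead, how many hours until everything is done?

Critical path before the change: K→M→V = 3+7+9 = 19 giving 19 hours.
V is on the critical path; changing it to 3 makes that path 13 hours.
The binding chain switches to K→L→Y = 3+6+8 = 17; finish 17 hours.

17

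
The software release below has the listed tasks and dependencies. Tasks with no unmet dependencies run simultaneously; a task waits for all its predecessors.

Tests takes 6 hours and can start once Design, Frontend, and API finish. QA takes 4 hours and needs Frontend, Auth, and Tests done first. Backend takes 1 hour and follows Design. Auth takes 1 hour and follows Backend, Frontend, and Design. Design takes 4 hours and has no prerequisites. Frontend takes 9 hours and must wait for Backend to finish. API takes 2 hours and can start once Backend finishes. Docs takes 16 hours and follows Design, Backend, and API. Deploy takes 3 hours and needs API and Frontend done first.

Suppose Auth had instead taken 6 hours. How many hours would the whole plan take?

24

Baseline: Design→Backend→Frontend→Tests→QA = 4+1+9+6+4 = 24 → 24 hours.
Auth has 5 hours of float (longest path through it is 19).
The binding chain switches to Design→Backend→Frontend→Auth→QA = 4+1+9+6+4 = 24; finish 24 hours.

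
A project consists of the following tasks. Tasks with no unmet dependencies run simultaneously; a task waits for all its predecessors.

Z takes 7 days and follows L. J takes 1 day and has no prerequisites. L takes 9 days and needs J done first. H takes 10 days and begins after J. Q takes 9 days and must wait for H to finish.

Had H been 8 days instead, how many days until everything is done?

18

Baseline: J→H→Q = 1+10+9 = 20 → 20 days.
Since H is critical, the -2 change carries straight to that chain (now 18 days).
That remains the longest chain; total 18 days.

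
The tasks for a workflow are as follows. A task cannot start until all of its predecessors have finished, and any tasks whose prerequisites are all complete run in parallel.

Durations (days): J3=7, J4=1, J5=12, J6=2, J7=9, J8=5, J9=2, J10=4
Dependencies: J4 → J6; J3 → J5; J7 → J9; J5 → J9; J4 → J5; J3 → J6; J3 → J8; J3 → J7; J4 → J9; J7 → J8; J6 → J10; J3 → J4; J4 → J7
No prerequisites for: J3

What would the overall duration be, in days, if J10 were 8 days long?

22

Actual critical path: J3→J4→J5→J9 = 7+1+12+2 = 22 ⇒ 22 days.
The longest path through J10 is only 14 days, so J10 has float 8.
No other chain overtakes it, so the finish is 22 days.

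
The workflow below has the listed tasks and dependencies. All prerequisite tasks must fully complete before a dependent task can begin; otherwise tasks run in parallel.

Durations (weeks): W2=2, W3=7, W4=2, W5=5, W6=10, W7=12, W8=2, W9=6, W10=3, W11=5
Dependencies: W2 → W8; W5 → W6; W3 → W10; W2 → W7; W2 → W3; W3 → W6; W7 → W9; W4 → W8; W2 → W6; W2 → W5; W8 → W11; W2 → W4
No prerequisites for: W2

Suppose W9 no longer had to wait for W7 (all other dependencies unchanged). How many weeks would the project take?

19

With the dependency in place, W2→W7→W9 = 2+12+6 = 20 sets the finish at 20 weeks.
Without W7→W9, W9's earliest start moves from 14 to 0.
New critical path: W2→W3→W6 = 2+7+10 = 19 ⇒ 19 weeks.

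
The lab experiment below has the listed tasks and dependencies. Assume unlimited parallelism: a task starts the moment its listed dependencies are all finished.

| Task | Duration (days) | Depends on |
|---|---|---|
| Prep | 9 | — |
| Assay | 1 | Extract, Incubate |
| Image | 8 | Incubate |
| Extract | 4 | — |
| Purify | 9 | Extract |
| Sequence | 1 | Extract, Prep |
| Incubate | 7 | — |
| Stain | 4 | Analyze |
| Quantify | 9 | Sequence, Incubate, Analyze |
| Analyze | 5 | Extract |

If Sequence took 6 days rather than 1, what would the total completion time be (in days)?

24

As given, the longest chain is Prep→Sequence→Quantify = 9+1+9 = 19, so the finish is 19 days.
Sequence lies on that path, so at 6 days the path becomes 24 days.
No other chain overtakes it, so the finish is 24 days.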